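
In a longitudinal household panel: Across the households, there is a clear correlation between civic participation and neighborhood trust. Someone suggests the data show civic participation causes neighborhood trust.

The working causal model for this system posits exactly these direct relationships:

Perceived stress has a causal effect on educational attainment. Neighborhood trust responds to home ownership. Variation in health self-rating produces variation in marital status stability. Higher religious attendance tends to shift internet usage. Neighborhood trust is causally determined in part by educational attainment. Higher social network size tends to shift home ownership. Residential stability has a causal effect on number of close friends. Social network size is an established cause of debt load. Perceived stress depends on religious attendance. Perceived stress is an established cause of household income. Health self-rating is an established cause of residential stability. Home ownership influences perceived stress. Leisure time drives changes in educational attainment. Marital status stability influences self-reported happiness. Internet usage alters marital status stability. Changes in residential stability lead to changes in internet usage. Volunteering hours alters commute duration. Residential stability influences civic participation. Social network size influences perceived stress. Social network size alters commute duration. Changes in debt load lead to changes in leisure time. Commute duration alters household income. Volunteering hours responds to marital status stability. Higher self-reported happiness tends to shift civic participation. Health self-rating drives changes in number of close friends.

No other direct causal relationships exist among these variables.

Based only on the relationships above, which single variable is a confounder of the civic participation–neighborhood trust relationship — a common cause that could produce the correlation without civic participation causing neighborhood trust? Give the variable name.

religious attendance

Religious attendance has a causal path to civic participation (religious attendance → internet usage → marital status stability → self-reported happiness → civic participation) and a separate causal path to neighborhood trust (religious attendance → perceived stress → educational attainment → neighborhood trust), so it is a common cause of both.
No stated relationship gives civic participation a causal route to neighborhood trust, so the correlation is explained by the shared upstream cause rather than a direct effect.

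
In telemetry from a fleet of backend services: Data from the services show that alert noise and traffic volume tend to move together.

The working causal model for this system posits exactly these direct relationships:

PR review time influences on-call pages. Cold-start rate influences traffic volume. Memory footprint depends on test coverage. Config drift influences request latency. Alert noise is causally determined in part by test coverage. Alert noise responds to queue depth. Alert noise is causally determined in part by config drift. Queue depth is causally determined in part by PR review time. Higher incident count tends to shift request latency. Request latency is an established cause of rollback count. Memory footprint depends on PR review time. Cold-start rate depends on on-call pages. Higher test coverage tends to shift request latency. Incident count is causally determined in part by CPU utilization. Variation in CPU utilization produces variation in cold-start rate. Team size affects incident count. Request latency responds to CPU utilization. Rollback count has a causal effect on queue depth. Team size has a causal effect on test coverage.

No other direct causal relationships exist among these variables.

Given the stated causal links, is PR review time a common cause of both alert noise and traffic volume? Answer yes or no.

PR review time has a causal path to alert noise (PR review time → queue depth → alert noise) and to traffic volume (PR review time → on-call pages → cold-start rate → traffic volume), so it is a common cause of both — a confounder.

yes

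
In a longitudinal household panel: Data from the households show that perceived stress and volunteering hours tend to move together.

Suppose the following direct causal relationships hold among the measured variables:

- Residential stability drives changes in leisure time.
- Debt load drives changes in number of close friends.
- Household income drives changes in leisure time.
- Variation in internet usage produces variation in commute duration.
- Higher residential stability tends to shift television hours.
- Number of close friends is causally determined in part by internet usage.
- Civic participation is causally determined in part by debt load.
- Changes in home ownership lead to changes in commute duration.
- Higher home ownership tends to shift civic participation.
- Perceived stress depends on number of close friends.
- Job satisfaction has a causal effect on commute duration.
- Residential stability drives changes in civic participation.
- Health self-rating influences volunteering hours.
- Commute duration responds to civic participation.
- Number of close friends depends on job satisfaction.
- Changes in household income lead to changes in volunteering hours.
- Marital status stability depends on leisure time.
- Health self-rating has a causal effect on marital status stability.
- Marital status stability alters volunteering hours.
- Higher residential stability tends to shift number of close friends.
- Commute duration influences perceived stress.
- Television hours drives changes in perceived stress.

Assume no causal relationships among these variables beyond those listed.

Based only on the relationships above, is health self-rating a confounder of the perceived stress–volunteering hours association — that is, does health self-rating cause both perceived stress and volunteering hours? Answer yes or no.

Health self-rating has no stated causal path to perceived stress. A confounder must cause both variables, so health self-rating does not qualify.

no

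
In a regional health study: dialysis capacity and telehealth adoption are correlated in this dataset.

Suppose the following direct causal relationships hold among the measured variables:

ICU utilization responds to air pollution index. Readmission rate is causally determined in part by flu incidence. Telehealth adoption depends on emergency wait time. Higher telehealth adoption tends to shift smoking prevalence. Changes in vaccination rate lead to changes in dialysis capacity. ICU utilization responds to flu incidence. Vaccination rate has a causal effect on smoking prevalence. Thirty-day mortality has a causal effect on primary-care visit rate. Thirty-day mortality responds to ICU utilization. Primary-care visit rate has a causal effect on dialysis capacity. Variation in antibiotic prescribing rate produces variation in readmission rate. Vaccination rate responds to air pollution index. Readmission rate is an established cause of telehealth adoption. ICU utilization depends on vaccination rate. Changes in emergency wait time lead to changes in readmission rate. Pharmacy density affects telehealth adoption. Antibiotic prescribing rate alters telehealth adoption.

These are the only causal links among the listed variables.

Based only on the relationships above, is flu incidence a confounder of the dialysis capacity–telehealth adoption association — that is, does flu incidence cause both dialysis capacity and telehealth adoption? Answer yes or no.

Flu incidence has a causal path to dialysis capacity (flu incidence → ICU utilization → thirty-day mortality → primary-care visit rate → dialysis capacity) and to telehealth adoption (flu incidence → readmission rate → telehealth adoption), so it is a common cause of both — a confounder.

yes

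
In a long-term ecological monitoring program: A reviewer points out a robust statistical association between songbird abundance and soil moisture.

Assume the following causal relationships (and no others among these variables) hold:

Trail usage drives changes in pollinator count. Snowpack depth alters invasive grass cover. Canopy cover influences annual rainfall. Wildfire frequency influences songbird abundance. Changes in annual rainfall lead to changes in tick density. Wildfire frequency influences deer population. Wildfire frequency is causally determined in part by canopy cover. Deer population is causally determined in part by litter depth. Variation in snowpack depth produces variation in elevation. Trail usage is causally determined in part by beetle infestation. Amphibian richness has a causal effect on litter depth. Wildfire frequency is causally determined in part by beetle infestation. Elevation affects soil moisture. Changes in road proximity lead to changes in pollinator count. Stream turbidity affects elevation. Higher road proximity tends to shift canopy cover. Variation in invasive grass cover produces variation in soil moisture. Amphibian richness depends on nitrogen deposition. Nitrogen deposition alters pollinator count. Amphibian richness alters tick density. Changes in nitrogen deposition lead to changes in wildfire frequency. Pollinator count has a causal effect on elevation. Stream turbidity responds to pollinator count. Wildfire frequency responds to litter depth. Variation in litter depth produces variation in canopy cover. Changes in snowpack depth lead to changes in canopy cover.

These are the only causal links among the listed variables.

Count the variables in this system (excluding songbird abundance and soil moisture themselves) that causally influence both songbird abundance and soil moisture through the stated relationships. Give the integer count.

The common causes are: beetle infestation (to songbird abundance via beetle infestation → wildfire frequency → songbird abundance; to soil moisture via beetle infestation → trail usage → pollinator count → elevation → soil moisture); nitrogen deposition (to songbird abundance via nitrogen deposition → wildfire frequency → songbird abundance; to soil moisture via nitrogen deposition → pollinator count → elevation → soil moisture); road proximity (to songbird abundance via road proximity → canopy cover → wildfire frequency → songbird abundance; to soil moisture via road proximity → pollinator count → elevation → soil moisture); snowpack depth (to songbird abundance via snowpack depth → canopy cover → wildfire frequency → songbird abundance; to soil moisture via snowpack depth → invasive grass cover → soil moisture).
Every other variable lacks a causal path to at least one of songbird abundance and soil moisture.

4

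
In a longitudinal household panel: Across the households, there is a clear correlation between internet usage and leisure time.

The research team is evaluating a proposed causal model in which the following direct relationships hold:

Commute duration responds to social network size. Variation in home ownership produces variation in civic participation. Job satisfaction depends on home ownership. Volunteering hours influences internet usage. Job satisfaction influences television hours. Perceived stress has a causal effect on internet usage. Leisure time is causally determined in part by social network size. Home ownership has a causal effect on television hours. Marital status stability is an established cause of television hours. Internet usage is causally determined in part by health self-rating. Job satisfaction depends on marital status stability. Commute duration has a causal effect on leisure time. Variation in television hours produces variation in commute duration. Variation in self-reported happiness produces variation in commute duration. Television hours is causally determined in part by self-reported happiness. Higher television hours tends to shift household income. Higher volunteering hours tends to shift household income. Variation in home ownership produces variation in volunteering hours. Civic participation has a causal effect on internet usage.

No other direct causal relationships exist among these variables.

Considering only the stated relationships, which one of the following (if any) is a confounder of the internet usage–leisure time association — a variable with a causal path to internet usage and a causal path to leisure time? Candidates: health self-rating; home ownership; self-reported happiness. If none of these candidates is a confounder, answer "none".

Home ownership causes internet usage (home ownership → civic participation → internet usage) and also causes leisure time (home ownership → television hours → commute duration → leisure time); it is a common cause of both.
Each of the other candidates lacks a causal path to at least one of internet usage and leisure time, so they do not confound the relationship.

home ownership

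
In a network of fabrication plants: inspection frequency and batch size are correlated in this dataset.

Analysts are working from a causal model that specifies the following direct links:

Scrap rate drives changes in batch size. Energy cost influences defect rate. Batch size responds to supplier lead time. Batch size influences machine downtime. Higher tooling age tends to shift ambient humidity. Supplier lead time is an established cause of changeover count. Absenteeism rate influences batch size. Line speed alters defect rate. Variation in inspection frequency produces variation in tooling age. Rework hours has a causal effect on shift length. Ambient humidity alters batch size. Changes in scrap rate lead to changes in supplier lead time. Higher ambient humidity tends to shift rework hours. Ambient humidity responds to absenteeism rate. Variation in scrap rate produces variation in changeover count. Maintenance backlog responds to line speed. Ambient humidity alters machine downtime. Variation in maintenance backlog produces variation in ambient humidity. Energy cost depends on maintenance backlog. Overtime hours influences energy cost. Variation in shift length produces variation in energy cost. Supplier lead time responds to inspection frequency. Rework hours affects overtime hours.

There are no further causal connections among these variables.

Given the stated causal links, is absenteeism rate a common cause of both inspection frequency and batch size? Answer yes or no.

no

Absenteeism rate has no stated causal path to inspection frequency. A confounder must cause both variables, so absenteeism rate does not qualify.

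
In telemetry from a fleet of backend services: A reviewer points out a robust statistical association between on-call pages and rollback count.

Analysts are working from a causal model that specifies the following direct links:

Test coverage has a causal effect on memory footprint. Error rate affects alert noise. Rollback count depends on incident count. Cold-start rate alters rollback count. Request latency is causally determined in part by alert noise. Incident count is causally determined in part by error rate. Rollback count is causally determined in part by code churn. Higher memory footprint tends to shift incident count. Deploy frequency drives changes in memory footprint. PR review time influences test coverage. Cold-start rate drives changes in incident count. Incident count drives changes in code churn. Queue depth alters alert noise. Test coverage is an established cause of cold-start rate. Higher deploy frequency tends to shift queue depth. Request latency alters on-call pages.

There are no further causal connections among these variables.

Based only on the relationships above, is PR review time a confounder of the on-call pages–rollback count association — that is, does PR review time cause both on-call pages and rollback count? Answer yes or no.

PR review time has no stated causal path to on-call pages. A confounder must cause both variables, so PR review time does not qualify.

no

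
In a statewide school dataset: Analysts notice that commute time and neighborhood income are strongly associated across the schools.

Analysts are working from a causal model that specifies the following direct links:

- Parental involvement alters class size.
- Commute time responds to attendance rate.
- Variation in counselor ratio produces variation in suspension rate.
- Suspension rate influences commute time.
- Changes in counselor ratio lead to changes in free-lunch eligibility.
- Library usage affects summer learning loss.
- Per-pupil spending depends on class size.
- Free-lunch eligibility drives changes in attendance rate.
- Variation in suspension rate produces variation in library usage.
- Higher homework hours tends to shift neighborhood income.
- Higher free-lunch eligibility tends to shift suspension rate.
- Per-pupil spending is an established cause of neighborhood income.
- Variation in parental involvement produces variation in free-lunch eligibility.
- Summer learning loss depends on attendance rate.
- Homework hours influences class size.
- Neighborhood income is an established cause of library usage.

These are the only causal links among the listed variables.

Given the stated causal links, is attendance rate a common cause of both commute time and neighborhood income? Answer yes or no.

Attendance rate has no stated causal path to neighborhood income. A confounder must cause both variables, so attendance rate does not qualify.

no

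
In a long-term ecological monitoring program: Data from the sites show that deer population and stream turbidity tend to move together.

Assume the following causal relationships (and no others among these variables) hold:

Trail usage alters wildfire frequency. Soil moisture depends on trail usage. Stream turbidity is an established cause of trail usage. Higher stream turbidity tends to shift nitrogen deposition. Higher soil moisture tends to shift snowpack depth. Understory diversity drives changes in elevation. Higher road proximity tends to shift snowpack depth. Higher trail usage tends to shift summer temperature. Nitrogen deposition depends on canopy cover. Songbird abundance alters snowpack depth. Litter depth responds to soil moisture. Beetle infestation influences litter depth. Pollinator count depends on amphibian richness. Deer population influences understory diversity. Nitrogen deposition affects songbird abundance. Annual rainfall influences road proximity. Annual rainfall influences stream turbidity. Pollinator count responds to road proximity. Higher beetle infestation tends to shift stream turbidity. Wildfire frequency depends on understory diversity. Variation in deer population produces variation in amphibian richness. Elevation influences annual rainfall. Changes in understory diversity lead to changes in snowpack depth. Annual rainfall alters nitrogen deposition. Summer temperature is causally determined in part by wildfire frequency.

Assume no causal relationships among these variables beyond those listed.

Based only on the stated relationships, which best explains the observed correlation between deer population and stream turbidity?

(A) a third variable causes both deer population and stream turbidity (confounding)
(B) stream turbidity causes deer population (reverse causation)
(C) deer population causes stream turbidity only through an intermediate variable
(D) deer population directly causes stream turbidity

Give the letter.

Deer population reaches stream turbidity through deer population → understory diversity → elevation → annual rainfall → stream turbidity — an indirect causal chain with no direct deer population → stream turbidity link. No variable causes both deer population and stream turbidity, so confounding is ruled out; the effect is mediated.

C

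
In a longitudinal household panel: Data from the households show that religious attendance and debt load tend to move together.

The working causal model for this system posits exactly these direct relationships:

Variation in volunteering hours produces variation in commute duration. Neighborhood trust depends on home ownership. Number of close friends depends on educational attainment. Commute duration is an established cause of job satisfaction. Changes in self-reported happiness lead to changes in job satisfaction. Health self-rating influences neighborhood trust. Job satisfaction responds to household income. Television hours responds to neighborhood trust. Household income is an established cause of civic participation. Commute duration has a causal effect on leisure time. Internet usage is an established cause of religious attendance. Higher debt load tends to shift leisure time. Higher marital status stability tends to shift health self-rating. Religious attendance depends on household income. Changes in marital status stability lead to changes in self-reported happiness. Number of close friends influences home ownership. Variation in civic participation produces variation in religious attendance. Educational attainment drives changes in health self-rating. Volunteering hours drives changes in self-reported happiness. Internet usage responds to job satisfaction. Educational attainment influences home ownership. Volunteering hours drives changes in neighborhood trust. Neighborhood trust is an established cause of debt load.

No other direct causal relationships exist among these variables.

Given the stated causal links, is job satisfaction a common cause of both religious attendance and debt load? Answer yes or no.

Job satisfaction has no stated causal path to debt load. A confounder must cause both variables, so job satisfaction does not qualify.

no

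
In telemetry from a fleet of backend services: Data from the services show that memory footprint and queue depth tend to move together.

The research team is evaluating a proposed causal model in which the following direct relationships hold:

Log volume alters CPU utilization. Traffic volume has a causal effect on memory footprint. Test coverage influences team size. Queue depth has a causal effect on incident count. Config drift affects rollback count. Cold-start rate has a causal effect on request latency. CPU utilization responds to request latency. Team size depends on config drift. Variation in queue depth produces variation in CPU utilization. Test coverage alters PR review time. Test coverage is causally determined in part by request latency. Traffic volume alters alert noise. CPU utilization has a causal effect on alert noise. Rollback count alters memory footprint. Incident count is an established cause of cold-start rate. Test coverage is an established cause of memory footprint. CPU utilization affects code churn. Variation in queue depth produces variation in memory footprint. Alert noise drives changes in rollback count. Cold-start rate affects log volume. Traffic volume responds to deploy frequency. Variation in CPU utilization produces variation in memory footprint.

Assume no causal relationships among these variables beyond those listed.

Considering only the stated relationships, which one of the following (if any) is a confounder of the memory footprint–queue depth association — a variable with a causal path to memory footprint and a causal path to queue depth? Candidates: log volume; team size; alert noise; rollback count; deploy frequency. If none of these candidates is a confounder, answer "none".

none

None of the listed candidates has causal paths to both memory footprint and queue depth in the stated relationships, so none is a common cause.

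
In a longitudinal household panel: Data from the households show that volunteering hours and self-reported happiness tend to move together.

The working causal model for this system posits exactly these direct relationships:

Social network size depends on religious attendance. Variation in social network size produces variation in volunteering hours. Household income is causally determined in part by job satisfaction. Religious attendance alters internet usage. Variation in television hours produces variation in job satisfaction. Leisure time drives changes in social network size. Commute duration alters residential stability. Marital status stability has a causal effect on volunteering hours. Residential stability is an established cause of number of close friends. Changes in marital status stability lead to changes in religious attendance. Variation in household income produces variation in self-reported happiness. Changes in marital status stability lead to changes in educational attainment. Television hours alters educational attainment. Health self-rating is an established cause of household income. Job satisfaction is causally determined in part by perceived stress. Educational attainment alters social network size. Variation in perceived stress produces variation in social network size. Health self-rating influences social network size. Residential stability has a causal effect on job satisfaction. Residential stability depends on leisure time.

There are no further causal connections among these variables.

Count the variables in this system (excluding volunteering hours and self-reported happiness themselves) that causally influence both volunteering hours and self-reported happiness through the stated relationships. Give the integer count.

4

The common causes are: health self-rating (to volunteering hours via health self-rating → social network size → volunteering hours; to self-reported happiness via health self-rating → household income → self-reported happiness); leisure time (to volunteering hours via leisure time → social network size → volunteering hours; to self-reported happiness via leisure time → residential stability → job satisfaction → household income → self-reported happiness); perceived stress (to volunteering hours via perceived stress → social network size → volunteering hours; to self-reported happiness via perceived stress → job satisfaction → household income → self-reported happiness); television hours (to volunteering hours via television hours → educational attainment → social network size → volunteering hours; to self-reported happiness via television hours → job satisfaction → household income → self-reported happiness).
Every other variable lacks a causal path to at least one of volunteering hours and self-reported happiness.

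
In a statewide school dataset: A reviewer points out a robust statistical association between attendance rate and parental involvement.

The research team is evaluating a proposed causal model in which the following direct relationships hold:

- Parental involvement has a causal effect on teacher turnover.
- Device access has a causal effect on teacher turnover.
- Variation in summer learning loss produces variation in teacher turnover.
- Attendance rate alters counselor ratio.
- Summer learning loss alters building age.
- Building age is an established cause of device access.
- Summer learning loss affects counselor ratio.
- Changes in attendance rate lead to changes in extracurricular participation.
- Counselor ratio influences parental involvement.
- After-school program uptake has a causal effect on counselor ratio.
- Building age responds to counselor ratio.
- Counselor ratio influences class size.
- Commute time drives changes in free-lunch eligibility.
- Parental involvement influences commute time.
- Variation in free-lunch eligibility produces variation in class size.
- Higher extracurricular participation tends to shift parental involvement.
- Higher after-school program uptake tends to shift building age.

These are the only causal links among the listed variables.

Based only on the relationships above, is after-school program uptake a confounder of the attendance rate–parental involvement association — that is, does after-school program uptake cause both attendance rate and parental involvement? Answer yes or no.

After-school program uptake has no stated causal path to attendance rate. A confounder must cause both variables, so after-school program uptake does not qualify.

no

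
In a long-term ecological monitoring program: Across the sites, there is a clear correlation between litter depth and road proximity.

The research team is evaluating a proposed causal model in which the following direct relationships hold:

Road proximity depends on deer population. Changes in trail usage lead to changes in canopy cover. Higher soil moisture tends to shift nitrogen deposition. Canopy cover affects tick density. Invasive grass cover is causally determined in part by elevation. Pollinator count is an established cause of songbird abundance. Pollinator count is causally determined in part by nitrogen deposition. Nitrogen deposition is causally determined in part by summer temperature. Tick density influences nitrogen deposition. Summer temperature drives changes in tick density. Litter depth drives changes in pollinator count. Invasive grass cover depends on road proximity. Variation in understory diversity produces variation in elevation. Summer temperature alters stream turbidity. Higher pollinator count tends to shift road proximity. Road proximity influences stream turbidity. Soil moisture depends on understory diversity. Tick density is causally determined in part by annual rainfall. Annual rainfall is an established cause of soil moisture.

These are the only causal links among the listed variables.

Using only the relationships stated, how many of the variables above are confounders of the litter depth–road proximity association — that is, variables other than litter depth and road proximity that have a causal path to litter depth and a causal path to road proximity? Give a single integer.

0

No listed variable has a causal path to both litter depth and road proximity, so there are no common causes.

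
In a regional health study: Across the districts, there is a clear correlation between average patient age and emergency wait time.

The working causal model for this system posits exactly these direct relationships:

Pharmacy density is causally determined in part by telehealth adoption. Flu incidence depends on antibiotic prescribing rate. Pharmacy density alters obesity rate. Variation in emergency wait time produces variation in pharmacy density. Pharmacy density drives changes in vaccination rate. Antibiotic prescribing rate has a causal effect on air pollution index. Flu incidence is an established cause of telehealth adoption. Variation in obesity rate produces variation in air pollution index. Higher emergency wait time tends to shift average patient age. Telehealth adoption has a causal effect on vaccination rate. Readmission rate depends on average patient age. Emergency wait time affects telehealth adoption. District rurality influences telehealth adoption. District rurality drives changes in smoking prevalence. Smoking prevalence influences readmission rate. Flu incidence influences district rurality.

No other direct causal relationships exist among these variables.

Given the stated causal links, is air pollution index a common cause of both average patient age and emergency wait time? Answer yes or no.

Air pollution index has no stated causal path to either average patient age or emergency wait time. A confounder must cause both variables, so air pollution index does not qualify.

no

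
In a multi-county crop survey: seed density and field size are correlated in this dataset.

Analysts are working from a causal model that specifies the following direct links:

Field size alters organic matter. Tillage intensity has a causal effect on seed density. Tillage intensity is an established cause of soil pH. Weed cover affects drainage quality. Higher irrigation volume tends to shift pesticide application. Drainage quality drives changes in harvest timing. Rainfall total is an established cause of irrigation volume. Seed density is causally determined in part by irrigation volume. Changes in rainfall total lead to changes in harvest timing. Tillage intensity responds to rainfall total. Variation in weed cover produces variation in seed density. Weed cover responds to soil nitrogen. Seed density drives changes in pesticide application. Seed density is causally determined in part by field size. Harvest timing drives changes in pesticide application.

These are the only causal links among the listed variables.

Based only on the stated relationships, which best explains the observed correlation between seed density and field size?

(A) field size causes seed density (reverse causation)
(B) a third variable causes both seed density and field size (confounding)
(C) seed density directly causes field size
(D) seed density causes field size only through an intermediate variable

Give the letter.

The stated link runs field size → seed density; seed density has no causal path to field size. No variable causes both, so confounding is ruled out. The correlation reflects reverse causation.

A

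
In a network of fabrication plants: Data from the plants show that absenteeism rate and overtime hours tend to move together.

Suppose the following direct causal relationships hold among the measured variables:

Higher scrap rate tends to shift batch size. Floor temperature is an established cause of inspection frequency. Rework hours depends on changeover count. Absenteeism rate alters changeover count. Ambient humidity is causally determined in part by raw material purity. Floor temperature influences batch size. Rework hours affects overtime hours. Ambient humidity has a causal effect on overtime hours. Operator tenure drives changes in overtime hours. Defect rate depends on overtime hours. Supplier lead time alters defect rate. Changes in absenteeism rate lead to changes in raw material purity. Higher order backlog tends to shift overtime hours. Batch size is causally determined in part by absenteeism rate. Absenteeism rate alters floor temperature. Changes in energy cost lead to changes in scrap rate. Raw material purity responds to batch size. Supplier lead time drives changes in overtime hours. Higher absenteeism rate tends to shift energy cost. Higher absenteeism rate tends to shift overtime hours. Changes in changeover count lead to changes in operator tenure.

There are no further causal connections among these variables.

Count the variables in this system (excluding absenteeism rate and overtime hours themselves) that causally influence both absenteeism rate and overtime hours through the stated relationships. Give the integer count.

0

No listed variable has a causal path to both absenteeism rate and overtime hours, so there are no common causes.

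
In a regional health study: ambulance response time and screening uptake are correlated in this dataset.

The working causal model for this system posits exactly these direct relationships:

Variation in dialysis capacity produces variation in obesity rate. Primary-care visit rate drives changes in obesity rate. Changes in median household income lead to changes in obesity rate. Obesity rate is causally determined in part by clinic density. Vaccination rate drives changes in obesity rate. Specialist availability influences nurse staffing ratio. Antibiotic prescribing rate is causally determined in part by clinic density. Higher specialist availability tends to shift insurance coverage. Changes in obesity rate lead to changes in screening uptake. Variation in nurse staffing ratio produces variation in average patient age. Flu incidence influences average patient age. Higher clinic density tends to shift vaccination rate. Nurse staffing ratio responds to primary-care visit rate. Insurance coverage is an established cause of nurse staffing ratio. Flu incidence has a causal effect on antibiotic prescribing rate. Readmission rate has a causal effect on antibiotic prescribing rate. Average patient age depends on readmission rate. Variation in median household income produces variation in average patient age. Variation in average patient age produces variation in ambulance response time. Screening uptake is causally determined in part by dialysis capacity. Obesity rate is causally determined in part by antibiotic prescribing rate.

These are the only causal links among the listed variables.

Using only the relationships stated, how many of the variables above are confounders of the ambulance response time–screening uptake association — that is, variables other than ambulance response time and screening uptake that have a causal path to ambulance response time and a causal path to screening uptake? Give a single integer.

4

The common causes are: flu incidence (to ambulance response time via flu incidence → average patient age → ambulance response time; to screening uptake via flu incidence → antibiotic prescribing rate → obesity rate → screening uptake); median household income (to ambulance response time via median household income → average patient age → ambulance response time; to screening uptake via median household income → obesity rate → screening uptake); primary-care visit rate (to ambulance response time via primary-care visit rate → nurse staffing ratio → average patient age → ambulance response time; to screening uptake via primary-care visit rate → obesity rate → screening uptake); readmission rate (to ambulance response time via readmission rate → average patient age → ambulance response time; to screening uptake via readmission rate → antibiotic prescribing rate → obesity rate → screening uptake).
Every other variable lacks a causal path to at least one of ambulance response time and screening uptake.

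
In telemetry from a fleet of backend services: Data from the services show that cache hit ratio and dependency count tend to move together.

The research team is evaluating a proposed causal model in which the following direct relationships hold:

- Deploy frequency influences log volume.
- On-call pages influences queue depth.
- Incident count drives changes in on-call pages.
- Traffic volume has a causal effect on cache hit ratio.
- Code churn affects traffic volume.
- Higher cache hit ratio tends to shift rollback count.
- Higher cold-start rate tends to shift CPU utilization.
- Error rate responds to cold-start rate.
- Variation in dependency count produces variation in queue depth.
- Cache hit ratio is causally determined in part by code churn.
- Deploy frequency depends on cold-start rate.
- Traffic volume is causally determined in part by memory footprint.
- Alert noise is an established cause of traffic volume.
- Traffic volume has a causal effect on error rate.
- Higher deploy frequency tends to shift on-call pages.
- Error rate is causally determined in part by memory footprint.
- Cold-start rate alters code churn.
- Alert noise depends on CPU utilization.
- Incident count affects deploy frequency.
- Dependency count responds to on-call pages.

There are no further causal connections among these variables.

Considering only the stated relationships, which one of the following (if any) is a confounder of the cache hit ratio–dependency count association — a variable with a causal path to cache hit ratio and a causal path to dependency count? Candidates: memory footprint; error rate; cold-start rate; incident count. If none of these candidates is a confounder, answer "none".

cold-start rate

Cold-start rate causes cache hit ratio (cold-start rate → code churn → cache hit ratio) and also causes dependency count (cold-start rate → deploy frequency → on-call pages → dependency count); it is a common cause of both.
Each of the other candidates lacks a causal path to at least one of cache hit ratio and dependency count, so they do not confound the relationship.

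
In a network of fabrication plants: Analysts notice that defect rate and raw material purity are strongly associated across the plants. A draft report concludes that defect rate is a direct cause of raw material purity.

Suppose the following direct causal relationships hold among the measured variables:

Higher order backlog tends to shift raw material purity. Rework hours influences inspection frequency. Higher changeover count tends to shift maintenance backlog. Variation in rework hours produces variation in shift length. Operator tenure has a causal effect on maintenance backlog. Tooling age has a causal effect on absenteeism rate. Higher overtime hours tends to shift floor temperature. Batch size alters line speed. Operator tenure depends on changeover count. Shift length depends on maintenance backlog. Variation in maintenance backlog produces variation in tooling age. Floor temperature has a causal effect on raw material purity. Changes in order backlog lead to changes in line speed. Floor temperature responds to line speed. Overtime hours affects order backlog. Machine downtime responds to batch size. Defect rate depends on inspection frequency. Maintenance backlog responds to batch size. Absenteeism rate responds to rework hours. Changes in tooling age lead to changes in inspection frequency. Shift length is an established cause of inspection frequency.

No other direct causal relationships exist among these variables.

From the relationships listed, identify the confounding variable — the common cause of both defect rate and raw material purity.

batch size

Batch size has a causal path to defect rate (batch size → maintenance backlog → tooling age → inspection frequency → defect rate) and a separate causal path to raw material purity (batch size → line speed → floor temperature → raw material purity), so it is a common cause of both.
No stated relationship gives defect rate a causal route to raw material purity, so the correlation is explained by the shared upstream cause rather than a direct effect.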